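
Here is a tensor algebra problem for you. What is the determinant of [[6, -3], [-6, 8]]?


For a 2x2 matrix [[a, b], [c, d]], det = a*d - b*c.
a = 6, b = -3, c = -6, d = 8
a*d = 6 * 8 = 48
b*c = -3 * -6 = 18
det = 48 - 18 = 30

30


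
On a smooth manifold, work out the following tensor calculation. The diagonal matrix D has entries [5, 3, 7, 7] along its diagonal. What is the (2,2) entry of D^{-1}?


For a diagonal matrix, the inverse has entries (D^{-1})_{ii} = 1/d_{ii}.
The diagonal entries are: d_{11} = 5, d_{22} = 3, d_{33} = 7, d_{44} = 7
We need (D^{-1})_{22} = 1/d_{22} = 1/3 = 1/3

1/3


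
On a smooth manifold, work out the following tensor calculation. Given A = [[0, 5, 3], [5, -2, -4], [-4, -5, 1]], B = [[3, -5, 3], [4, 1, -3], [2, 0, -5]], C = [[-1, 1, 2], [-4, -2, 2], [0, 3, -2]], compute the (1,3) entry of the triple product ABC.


(ABC)_{13} = sum_m (AB)_{1m} C_{m3}. First compute row 1 of AB.
(AB)_{11} = 0*3 + 5*4 + 3*2 = 26
(AB)_{12} = 0*-5 + 5*1 + 3*0 = 5
(AB)_{13} = 0*3 + 5*-3 + 3*-5 = -30
Now contract with column 3 of C:
(AB)_{11} * C_{13} = 26 * 2 = 52
(AB)_{12} * C_{23} = 5 * 2 = 10
(AB)_{13} * C_{33} = -30 * -2 = 60
(ABC)_{13} = 52 + 10 + 60 = 122

122


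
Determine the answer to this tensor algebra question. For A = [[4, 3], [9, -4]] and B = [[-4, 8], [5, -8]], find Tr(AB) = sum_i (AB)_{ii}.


Tr(AB) = sum_i (AB)_{ii} where (AB)_{ii} = sum_k A_{ik} B_{ki}.
(AB)_{11} = 4*-4 + 3*5 = -1
(AB)_{22} = 9*8 + -4*-8 = 104
Tr(AB) = -1 + 104 = 103

103


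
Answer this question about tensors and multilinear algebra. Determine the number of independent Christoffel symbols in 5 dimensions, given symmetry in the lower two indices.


Christoffel symbols Gamma^k_{ij} are symmetric in i,j, so there are d * d(d+1)/2 independent symbols.
d = 5
d(d+1)/2 = 5 * 6 / 2 = 15
Total = 5 * 15 = 75

75


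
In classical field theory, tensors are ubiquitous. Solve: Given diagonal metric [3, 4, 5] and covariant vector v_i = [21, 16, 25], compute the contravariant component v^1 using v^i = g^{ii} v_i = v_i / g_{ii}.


To raise an index with a diagonal metric: v^i = v_i / g_{ii}.
For index 1: v_1 = 21, g_{11} = 3
v^1 = 21 / 3 = 7

7


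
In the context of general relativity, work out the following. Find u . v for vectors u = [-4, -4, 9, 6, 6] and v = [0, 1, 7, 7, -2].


The inner product u . v = sum of u_i * v_i.
Term-by-term: -4 * 0, -4 * 1, 9 * 7, 6 * 7, 6 * -2
Products: 0, -4, 63, 42, -12
Sum = 0 + -4 + 63 + 42 + -12 = 89

89


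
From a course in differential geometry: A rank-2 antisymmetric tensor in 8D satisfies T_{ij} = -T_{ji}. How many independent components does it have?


An antisymmetric rank-2 tensor satisfies A_{ij} = -A_{ji}, so diagonal entries are zero.
The independent components are the upper-triangular entries: C(n, 2) = n(n-1)/2.
n = 8
C(8, 2) = 8 * 7 / 2 = 56 / 2 = 28

28


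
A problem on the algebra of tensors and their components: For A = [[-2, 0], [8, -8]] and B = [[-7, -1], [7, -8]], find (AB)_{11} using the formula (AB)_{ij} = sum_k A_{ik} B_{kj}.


(AB)_{ij} = sum_k A_{ik} B_{kj}.
For i=1, j=1:
A_{11} * B_{11} = -2 * -7 = 14
A_{12} * B_{21} = 0 * 7 = 0
Sum = 14 + 0 = 14

14


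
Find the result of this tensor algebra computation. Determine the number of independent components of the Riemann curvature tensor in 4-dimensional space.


The Riemann tensor in d dimensions has d^2(d^2 - 1)/12 independent components.
d = 4, so d^2 = 16
d^2 - 1 = 15
d^2(d^2 - 1) = 16 * 15 = 240
Divide by 12: 240 / 12 = 20

20


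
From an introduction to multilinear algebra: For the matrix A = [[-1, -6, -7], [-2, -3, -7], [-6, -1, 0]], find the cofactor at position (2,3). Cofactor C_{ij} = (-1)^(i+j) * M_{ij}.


To find cofactor C_{23}, delete row 2 and column 3.
The resulting 2x2 submatrix is: [[-1, -6], [-6, -1]]
Minor M_{23} = -1*-1 - -6*-6
  = 1 - 36 = -35
Sign = (-1)^(2+3) = (-1)^5 = -1
Cofactor C_{23} = -1 * -35 = 35

35


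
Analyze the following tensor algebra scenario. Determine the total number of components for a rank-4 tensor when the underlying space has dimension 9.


The number of components of a rank-r tensor in d dimensions is d^r.
Here d = 9 and r = 4.
9^4 = 6561

6561


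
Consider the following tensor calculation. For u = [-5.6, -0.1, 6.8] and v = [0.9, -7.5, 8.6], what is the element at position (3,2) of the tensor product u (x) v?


The outer product entry T_{ij} = u_i * v_j.
We need i=3, j=2.
u_3 = 6.8, v_2 = -7.5
T_{3,2} = 6.8 * -7.5 = -51

-51


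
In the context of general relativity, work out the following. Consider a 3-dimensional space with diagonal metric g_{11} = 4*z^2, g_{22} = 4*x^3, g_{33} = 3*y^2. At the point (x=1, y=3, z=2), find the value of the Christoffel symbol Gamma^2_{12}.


For a diagonal metric, Gamma^k_{ij} = (1/2) g^{kk} (dg_{ik}/dx_j + dg_{jk}/dx_i - dg_{ij}/dx_k).
The metric is diagonal, so g_{ab} = 0 for a != b.
At the given point: g_{11} = 16, g_{22} = 4, g_{33} = 27
g^{22} = 1/4
dg_{12}/dx_2 = 0 (off-diagonal)
dg_{22}/dx_1 = dg_{22}/dx_1 = 12
dg_{12}/dx_2 = 0 (off-diagonal)
Numerator = 0 + 12 - 0 = 12
Gamma^2_{12} = 12 / (2 * 4) = 3/2

3/2


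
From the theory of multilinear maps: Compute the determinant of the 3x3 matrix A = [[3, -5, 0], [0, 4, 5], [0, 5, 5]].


Expanding along the first row, det(A) = a11*M_11 - a12*M_12 + a13*M_13, where M_1j is the (1,j) minor.
Minor M_11 = 4*5 - 5*5 = -5
Minor M_12 = 0*5 - 5*0 = 0
Minor M_13 = 0*5 - 4*0 = 0
det = 3*(-5) - -5*(0) + 0*(0)
    = -15 - 0 + 0
    = -15

-15


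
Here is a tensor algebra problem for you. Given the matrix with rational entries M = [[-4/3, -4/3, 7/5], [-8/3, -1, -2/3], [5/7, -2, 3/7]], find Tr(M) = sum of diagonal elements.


The trace is the sum of diagonal entries.
Diagonal: M[1,1] = -4/3, M[2,2] = -1, M[3,3] = 3/7
Tr(M) = -4/3 + -1 + 3/7
Computing step by step:
After adding M[1,1]: -4/3
After adding M[2,2]: -7/3
After adding M[3,3]: -40/21
Tr(M) = -40/21

-40/21


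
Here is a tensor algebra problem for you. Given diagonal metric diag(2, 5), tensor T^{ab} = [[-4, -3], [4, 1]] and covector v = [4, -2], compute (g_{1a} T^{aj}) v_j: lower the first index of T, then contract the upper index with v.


Step 1: lower the first index. For a diagonal metric, g_{ia} T^{aj} = g_{ii} T^{ij} (no sum on i).
g_{11} = 2
S_1{}^1 = 2 * T^{11} = 2 * -4 = -8
S_1{}^2 = 2 * T^{12} = 2 * -3 = -6
Step 2: contract S_1{}^j with v_j.
S_1{}^1 * v_1 = -8 * 4 = -32
S_1{}^2 * v_2 = -6 * -2 = 12
Result = -32 + 12 = -20

-20


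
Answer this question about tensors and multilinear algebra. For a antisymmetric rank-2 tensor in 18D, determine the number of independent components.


A antisymmetric rank-2 tensor in d dimensions has d(d-1)/2 independent components.
d = 18
d(d-1)/2 = 18 * 17 / 2 = 306 / 2 = 153

153


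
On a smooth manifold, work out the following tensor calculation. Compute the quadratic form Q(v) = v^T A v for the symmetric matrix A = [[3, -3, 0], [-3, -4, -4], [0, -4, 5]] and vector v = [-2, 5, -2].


First compute Av:
(Av)_1 = 3*-2 + -3*5 + 0*-2 = -21
(Av)_2 = -3*-2 + -4*5 + -4*-2 = -6
(Av)_3 = 0*-2 + -4*5 + 5*-2 = -30
Av = [-21, -6, -30]
Then v^T (Av) = -2*-21 + 5*-6 + -2*-30
= 42 + -30 + 60 = 72

72


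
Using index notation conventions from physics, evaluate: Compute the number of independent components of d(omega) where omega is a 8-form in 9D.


The exterior derivative of a p-form is a (p+1)-form.
Its number of independent components is C(n, p+1).
n = 9, p+1 = 9
C(9, 9) = 1

1


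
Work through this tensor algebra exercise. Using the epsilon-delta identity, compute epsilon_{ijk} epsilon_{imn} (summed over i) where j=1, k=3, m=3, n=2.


Using the identity: epsilon_{ijk} epsilon_{imn} = delta_{jm} delta_{kn} - delta_{jn} delta_{km}.
delta_{13} = 0
delta_{32} = 0
delta_{12} = 0
delta_{33} = 1
Result = 0 * 0 - 0 * 1 = 0 - 0 = 0

0


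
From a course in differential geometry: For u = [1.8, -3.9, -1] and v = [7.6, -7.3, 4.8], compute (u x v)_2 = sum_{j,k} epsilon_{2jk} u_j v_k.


(u x v)_2 = sum_{j,k} epsilon_{2jk} u_j v_k. Only permutations of (1,2,3) contribute; the two non-zero terms are:
eps_{213} u_1 v_3 = -1 * 1.8 * 4.8 = -8.64
eps_{231} u_3 v_1 = 1 * -1 * 7.6 = -7.6
(u x v)_2 = -16.24

-16.24


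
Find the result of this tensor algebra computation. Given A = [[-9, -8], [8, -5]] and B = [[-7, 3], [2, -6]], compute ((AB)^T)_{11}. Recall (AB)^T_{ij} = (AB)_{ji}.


(AB)^T_{ij} = (AB)_{ji} = sum_k A_{jk} B_{ki}.
For i=1, j=1 we need (AB)_{11}:
A_{11} * B_{11} = -9 * -7 = 63
A_{12} * B_{21} = -8 * 2 = -16
Sum = 63 + -16 = 47

47


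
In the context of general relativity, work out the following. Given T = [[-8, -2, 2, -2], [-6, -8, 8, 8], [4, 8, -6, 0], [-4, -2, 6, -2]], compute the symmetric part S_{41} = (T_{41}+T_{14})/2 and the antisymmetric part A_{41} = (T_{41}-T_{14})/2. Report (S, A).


T_{41} = -4
T_{14} = -2
S_{41} = (-4 + -2)/2 = -6/2 = -3
A_{41} = (-4 - -2)/2 = -2/2 = -1
Check: S + A = -3 + -1 = -4 = T_{41}.

(-3, -1)


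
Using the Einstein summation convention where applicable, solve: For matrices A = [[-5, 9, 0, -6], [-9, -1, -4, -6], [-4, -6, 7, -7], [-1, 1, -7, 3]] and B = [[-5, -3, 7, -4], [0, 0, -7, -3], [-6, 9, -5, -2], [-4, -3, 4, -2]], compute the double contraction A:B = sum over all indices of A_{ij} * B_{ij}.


A:B = sum over all i,j of A_{ij} * B_{ij}.
Row 1: -5*-5=25, 9*-3=-27, 0*7=0, -6*-4=24 => row sum = 22
Row 2: -9*0=0, -1*0=0, -4*-7=28, -6*-3=18 => row sum = 46
Row 3: -4*-6=24, -6*9=-54, 7*-5=-35, -7*-2=14 => row sum = -51
Row 4: -1*-4=4, 1*-3=-3, -7*4=-28, 3*-2=-6 => row sum = -33
Total = 22 + 46 + -51 + -33 = -16

-16


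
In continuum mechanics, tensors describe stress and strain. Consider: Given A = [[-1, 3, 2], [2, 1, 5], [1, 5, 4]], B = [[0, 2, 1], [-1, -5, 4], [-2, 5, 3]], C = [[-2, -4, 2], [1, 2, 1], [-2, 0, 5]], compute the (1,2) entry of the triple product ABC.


(ABC)_{12} = sum_m (AB)_{1m} C_{m2}. First compute row 1 of AB.
(AB)_{11} = -1*0 + 3*-1 + 2*-2 = -7
(AB)_{12} = -1*2 + 3*-5 + 2*5 = -7
(AB)_{13} = -1*1 + 3*4 + 2*3 = 17
Now contract with column 2 of C:
(AB)_{11} * C_{12} = -7 * -4 = 28
(AB)_{12} * C_{22} = -7 * 2 = -14
(AB)_{13} * C_{32} = 17 * 0 = 0
(ABC)_{12} = 28 + -14 + 0 = 14

14


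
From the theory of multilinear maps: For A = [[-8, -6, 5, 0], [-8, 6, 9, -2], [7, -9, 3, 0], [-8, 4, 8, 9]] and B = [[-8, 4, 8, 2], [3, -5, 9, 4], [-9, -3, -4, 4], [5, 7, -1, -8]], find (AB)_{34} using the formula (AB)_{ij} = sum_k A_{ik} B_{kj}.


(AB)_{ij} = sum_k A_{ik} B_{kj}.
For i=3, j=4:
A_{31} * B_{14} = 7 * 2 = 14
A_{32} * B_{24} = -9 * 4 = -36
A_{33} * B_{34} = 3 * 4 = 12
A_{34} * B_{44} = 0 * -8 = 0
Sum = 14 + -36 + 12 + 0 = -10

-10


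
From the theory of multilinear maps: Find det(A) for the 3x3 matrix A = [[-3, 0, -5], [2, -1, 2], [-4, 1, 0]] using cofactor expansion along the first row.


Expanding along the first row, det(A) = a11*M_11 - a12*M_12 + a13*M_13, where M_1j is the (1,j) minor.
Minor M_11 = -1*0 - 2*1 = -2
Minor M_12 = 2*0 - 2*-4 = 8
Minor M_13 = 2*1 - -1*-4 = -2
det = -3*(-2) - 0*(8) + -5*(-2)
    = 6 - 0 + 10
    = 16

16


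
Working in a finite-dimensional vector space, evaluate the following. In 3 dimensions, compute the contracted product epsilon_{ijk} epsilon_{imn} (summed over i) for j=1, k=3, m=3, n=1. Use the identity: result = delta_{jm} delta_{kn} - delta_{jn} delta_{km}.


Using the identity: epsilon_{ijk} epsilon_{imn} = delta_{jm} delta_{kn} - delta_{jn} delta_{km}.
delta_{13} = 0
delta_{31} = 0
delta_{11} = 1
delta_{33} = 1
Result = 0 * 0 - 1 * 1 = 0 - 1 = -1

-1


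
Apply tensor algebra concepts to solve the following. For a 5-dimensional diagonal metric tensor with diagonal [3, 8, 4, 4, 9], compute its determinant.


For a diagonal metric, the determinant is the product of diagonal entries.
Diagonal entries: 3, 8, 4, 4, 9
det(g) = 3 * 8 * 4 * 4 * 9 = 3456

3456


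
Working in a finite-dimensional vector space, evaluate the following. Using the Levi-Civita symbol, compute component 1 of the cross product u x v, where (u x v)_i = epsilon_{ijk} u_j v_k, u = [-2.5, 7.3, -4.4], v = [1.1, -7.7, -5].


(u x v)_1 = sum_{j,k} epsilon_{1jk} u_j v_k. Only permutations of (1,2,3) contribute; the two non-zero terms are:
eps_{123} u_2 v_3 = 1 * 7.3 * -5 = -36.5
eps_{132} u_3 v_2 = -1 * -4.4 * -7.7 = -33.88
(u x v)_1 = -70.38

-70.38


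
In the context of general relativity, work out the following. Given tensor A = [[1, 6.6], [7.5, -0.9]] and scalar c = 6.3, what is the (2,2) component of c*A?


Scalar multiplication: (cA)_{ij} = c * A_{ij}.
c = 6.3
A_{22} = -0.9
(cA)_{22} = 6.3 * -0.9 = -5.67

-5.67


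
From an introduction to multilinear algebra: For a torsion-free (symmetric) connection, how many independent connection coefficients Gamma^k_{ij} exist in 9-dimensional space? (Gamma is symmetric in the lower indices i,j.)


Christoffel symbols Gamma^k_{ij} are symmetric in i,j, so there are d * d(d+1)/2 independent symbols.
d = 9
d(d+1)/2 = 9 * 10 / 2 = 45
Total = 9 * 45 = 405

405


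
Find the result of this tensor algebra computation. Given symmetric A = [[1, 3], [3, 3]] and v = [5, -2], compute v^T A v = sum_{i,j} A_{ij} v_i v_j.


First compute Av:
(Av)_1 = 1*5 + 3*-2 = -1
(Av)_2 = 3*5 + 3*-2 = 9
Av = [-1, 9]
Then v^T (Av) = 5*-1 + -2*9
= -5 + -18 = -23

-23


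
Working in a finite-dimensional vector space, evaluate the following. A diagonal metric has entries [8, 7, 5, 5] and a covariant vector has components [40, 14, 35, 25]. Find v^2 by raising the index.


To raise an index with a diagonal metric: v^i = v_i / g_{ii}.
For index 2: v_2 = 14, g_{22} = 7
v^2 = 14 / 7 = 2

2


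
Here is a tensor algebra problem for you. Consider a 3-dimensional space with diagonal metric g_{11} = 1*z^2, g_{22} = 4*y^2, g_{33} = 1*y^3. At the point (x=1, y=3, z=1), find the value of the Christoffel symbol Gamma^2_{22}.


For a diagonal metric, Gamma^k_{ij} = (1/2) g^{kk} (dg_{ik}/dx_j + dg_{jk}/dx_i - dg_{ij}/dx_k).
The metric is diagonal, so g_{ab} = 0 for a != b.
At the given point: g_{11} = 1, g_{22} = 36, g_{33} = 27
g^{22} = 1/36
dg_{22}/dx_2 = dg_{22}/dx_2 = 24
dg_{22}/dx_2 = dg_{22}/dx_2 = 24
dg_{22}/dx_2 = dg_{22}/dx_2 = 24
Numerator = 24 + 24 - 24 = 24
Gamma^2_{22} = 24 / (2 * 36) = 1/3

1/3


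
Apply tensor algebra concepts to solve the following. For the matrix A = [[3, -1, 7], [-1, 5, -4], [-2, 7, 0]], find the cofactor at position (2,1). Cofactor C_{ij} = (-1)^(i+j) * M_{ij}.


To find cofactor C_{21}, delete row 2 and column 1.
The resulting 2x2 submatrix is: [[-1, 7], [7, 0]]
Minor M_{21} = -1*0 - 7*7
  = 0 - 49 = -49
Sign = (-1)^(2+1) = (-1)^3 = -1
Cofactor C_{21} = -1 * -49 = 49

49


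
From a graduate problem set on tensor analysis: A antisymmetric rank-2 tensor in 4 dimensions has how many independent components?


A antisymmetric rank-2 tensor in d dimensions has d(d-1)/2 independent components.
d = 4
d(d-1)/2 = 4 * 3 / 2 = 12 / 2 = 6

6


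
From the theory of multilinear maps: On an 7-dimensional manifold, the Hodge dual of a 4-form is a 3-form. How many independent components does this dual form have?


The Hodge dual of a p-form on an n-dimensional manifold is an (n-p)-form.
n = 7, p = 4, so dual degree = 7 - 4 = 3
The number of components is C(n, n-p) = C(7, 3) = 35

35


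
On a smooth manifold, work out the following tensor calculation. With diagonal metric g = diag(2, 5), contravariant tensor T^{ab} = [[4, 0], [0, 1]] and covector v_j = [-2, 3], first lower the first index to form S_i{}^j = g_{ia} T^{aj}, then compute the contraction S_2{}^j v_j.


Step 1: lower the first index. For a diagonal metric, g_{ia} T^{aj} = g_{ii} T^{ij} (no sum on i).
g_{22} = 5
S_2{}^1 = 5 * T^{21} = 5 * 0 = 0
S_2{}^2 = 5 * T^{22} = 5 * 1 = 5
Step 2: contract S_2{}^j with v_j.
S_2{}^1 * v_1 = 0 * -2 = 0
S_2{}^2 * v_2 = 5 * 3 = 15
Result = 0 + 15 = 15

15


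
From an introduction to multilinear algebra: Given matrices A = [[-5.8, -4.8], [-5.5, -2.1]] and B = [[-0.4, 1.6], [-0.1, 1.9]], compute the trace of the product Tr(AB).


Tr(AB) = sum_i (AB)_{ii} where (AB)_{ii} = sum_k A_{ik} B_{ki}.
(AB)_{11} = -5.8*-0.4 + -4.8*-0.1 = 2.8
(AB)_{22} = -5.5*1.6 + -2.1*1.9 = -12.79
Tr(AB) = 2.8 + -12.79 = -9.99

-9.99


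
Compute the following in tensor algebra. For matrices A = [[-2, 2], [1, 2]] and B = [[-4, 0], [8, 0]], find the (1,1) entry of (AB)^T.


(AB)^T_{ij} = (AB)_{ji} = sum_k A_{jk} B_{ki}.
For i=1, j=1 we need (AB)_{11}:
A_{11} * B_{11} = -2 * -4 = 8
A_{12} * B_{21} = 2 * 8 = 16
Sum = 8 + 16 = 24

24


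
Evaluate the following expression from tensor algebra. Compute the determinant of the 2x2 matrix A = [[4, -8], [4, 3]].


For a 2x2 matrix [[a, b], [c, d]], det = a*d - b*c.
a = 4, b = -8, c = 4, d = 3
a*d = 4 * 3 = 12
b*c = -8 * 4 = -32
det = 12 - -32 = 44

44


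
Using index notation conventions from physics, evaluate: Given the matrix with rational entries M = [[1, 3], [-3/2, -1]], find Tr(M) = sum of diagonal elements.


The trace is the sum of diagonal entries.
Diagonal: M[1,1] = 1, M[2,2] = -1
Tr(M) = 1 + -1
Computing step by step:
After adding M[1,1]: 1
After adding M[2,2]: 0
Tr(M) = 0

0


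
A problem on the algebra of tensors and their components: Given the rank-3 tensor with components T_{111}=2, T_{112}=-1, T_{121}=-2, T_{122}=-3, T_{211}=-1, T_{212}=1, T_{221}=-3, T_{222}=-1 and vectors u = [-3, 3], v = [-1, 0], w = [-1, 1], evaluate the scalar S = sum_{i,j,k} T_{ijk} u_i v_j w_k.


S = sum over i,j,k of T_{ijk} u_i v_j w_k. Expanding all 8 terms:
T_{111}*u_1*v_1*w_1 = 2*-3*-1*-1 = -6  (running total: -6)
T_{112}*u_1*v_1*w_2 = -1*-3*-1*1 = -3  (running total: -9)
T_{121}*u_1*v_2*w_1 = -2*-3*0*-1 = 0  (running total: -9)
T_{122}*u_1*v_2*w_2 = -3*-3*0*1 = 0  (running total: -9)
T_{211}*u_2*v_1*w_1 = -1*3*-1*-1 = -3  (running total: -12)
T_{212}*u_2*v_1*w_2 = 1*3*-1*1 = -3  (running total: -15)
T_{221}*u_2*v_2*w_1 = -3*3*0*-1 = 0  (running total: -15)
T_{222}*u_2*v_2*w_2 = -1*3*0*1 = 0  (running total: -15)
S = -15

-15


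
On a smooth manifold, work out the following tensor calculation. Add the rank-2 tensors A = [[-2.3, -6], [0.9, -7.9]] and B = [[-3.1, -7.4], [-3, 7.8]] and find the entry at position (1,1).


Tensor addition is component-wise: (A + B)_{ij} = A_{ij} + B_{ij}.
A_{11} = -2.3
B_{11} = -3.1
(A + B)_{11} = -2.3 + -3.1 = -5.4

-5.4


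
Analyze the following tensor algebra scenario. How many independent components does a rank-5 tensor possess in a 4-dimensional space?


The number of components of a rank-r tensor in d dimensions is d^r.
Here d = 4 and r = 5.
4^5 = 1024

1024


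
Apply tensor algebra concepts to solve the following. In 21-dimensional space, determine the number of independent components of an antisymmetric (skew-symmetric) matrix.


An antisymmetric rank-2 tensor satisfies A_{ij} = -A_{ji}, so diagonal entries are zero.
The independent components are the upper-triangular entries: C(n, 2) = n(n-1)/2.
n = 21
C(21, 2) = 21 * 20 / 2 = 420 / 2 = 210

210


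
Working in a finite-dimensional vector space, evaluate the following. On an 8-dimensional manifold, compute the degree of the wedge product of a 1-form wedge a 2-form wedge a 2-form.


The degree of a wedge product is the sum of the degrees of the individual forms.
Degrees: 1, 2, 2
Total degree = 1 + 2 + 2 = 5

5


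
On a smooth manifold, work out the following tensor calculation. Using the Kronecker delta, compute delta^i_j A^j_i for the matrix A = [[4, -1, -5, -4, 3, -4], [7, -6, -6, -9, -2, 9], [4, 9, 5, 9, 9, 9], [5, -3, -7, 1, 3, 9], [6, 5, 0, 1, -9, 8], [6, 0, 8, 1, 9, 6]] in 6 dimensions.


The contraction (trace) of a rank-2 tensor is the sum of its diagonal elements.
Diagonal entries: A[1,1] = 4, A[2,2] = -6, A[3,3] = 5, A[4,4] = 1, A[5,5] = -9, A[6,6] = 6
Tr(A) = 4 + -6 + 5 + 1 + -9 + 6 = 1

1


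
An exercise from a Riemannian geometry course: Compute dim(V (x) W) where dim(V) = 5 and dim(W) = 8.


The dimension of a tensor product is the product of dimensions.
dim(V) = 5, dim(W) = 8
dim(V (x) W) = 5 * 8 = 40

40


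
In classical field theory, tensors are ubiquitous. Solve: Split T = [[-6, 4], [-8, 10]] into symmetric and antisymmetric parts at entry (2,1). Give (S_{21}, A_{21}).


T_{21} = -8
T_{12} = 4
S_{21} = (-8 + 4)/2 = -4/2 = -2
A_{21} = (-8 - 4)/2 = -12/2 = -6
Check: S + A = -2 + -6 = -8 = T_{21}.

(-2, -6)


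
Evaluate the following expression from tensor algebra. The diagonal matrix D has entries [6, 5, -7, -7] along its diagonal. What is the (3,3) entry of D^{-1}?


For a diagonal matrix, the inverse has entries (D^{-1})_{ii} = 1/d_{ii}.
The diagonal entries are: d_{11} = 6, d_{22} = 5, d_{33} = -7, d_{44} = -7
We need (D^{-1})_{33} = 1/d_{33} = 1/-7 = -1/7

-1/7


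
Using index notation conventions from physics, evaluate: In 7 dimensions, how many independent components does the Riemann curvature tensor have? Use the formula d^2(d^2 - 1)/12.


The Riemann tensor in d dimensions has d^2(d^2 - 1)/12 independent components.
d = 7, so d^2 = 49
d^2 - 1 = 48
d^2(d^2 - 1) = 49 * 48 = 2352
Divide by 12: 2352 / 12 = 196

196


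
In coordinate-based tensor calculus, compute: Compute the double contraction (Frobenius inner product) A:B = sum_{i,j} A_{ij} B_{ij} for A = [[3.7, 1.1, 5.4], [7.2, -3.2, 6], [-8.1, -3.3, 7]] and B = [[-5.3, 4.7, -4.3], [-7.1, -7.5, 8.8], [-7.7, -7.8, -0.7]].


A:B = sum over all i,j of A_{ij} * B_{ij}.
Row 1: 3.7*-5.3=-19.61, 1.1*4.7=5.17, 5.4*-4.3=-23.22 => row sum = -37.66
Row 2: 7.2*-7.1=-51.12, -3.2*-7.5=24, 6*8.8=52.8 => row sum = 25.68
Row 3: -8.1*-7.7=62.37, -3.3*-7.8=25.74, 7*-0.7=-4.9 => row sum = 83.21
Total = -37.66 + 25.68 + 83.21 = 71.23

71.23


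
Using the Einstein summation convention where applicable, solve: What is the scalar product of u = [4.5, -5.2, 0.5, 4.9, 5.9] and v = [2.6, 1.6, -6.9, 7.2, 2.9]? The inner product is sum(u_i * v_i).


The inner product u . v = sum of u_i * v_i.
Term-by-term: 4.5 * 2.6, -5.2 * 1.6, 0.5 * -6.9, 4.9 * 7.2, 5.9 * 2.9
Products: 11.7, -8.32, -3.45, 35.28, 17.11
Sum = 11.7 + -8.32 + -3.45 + 35.28 + 17.11 = 52.32

52.32


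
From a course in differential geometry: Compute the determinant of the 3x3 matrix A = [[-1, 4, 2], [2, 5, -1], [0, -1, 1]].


Expanding along the first row, det(A) = a11*M_11 - a12*M_12 + a13*M_13, where M_1j is the (1,j) minor.
Minor M_11 = 5*1 - -1*-1 = 4
Minor M_12 = 2*1 - -1*0 = 2
Minor M_13 = 2*-1 - 5*0 = -2
det = -1*(4) - 4*(2) + 2*(-2)
    = -4 - 8 + -4
    = -16

-16


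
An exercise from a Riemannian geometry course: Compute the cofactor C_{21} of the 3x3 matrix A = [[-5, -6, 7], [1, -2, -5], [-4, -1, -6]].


To find cofactor C_{21}, delete row 2 and column 1.
The resulting 2x2 submatrix is: [[-6, 7], [-1, -6]]
Minor M_{21} = -6*-6 - 7*-1
  = 36 - -7 = 43
Sign = (-1)^(2+1) = (-1)^3 = -1
Cofactor C_{21} = -1 * 43 = -43

-43


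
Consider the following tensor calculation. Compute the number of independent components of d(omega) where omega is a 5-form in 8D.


The exterior derivative of a p-form is a (p+1)-form.
Its number of independent components is C(n, p+1).
n = 8, p+1 = 6
C(8, 6) = 28

28


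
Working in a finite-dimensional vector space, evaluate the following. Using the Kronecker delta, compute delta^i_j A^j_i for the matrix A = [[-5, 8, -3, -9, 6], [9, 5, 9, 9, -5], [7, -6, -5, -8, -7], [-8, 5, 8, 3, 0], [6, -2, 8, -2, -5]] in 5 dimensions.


The contraction (trace) of a rank-2 tensor is the sum of its diagonal elements.
Diagonal entries: A[1,1] = -5, A[2,2] = 5, A[3,3] = -5, A[4,4] = 3, A[5,5] = -5
Tr(A) = -5 + 5 + -5 + 3 + -5 = -7

-7


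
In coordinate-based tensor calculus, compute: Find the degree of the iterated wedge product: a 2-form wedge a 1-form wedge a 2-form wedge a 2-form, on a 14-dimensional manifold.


The degree of a wedge product is the sum of the degrees of the individual forms.
Degrees: 2, 1, 2, 2
Total degree = 2 + 1 + 2 + 2 = 7

7


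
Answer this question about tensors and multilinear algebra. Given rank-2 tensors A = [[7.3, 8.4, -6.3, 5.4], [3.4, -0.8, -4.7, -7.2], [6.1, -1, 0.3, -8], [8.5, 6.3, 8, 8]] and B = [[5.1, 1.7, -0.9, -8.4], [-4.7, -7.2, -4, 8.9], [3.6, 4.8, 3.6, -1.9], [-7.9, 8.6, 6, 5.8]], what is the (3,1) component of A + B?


Tensor addition is component-wise: (A + B)_{ij} = A_{ij} + B_{ij}.
A_{31} = 6.1
B_{31} = 3.6
(A + B)_{31} = 6.1 + 3.6 = 9.7

9.7


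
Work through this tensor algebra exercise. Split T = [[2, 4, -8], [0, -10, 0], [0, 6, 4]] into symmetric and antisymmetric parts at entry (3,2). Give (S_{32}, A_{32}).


T_{32} = 6
T_{23} = 0
S_{32} = (6 + 0)/2 = 6/2 = 3
A_{32} = (6 - 0)/2 = 6/2 = 3
Check: S + A = 3 + 3 = 6 = T_{32}.

(3, 3)


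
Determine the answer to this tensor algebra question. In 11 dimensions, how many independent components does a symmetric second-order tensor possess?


A symmetric rank-2 tensor in d dimensions has d(d+1)/2 independent components.
d = 11
d(d+1)/2 = 11 * 12 / 2 = 132 / 2 = 66

66


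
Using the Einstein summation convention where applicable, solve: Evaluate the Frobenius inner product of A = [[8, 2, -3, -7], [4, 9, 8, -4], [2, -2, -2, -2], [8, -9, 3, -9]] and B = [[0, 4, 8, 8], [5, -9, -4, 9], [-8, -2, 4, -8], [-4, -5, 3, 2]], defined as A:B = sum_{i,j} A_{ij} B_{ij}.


A:B = sum over all i,j of A_{ij} * B_{ij}.
Row 1: 8*0=0, 2*4=8, -3*8=-24, -7*8=-56 => row sum = -72
Row 2: 4*5=20, 9*-9=-81, 8*-4=-32, -4*9=-36 => row sum = -129
Row 3: 2*-8=-16, -2*-2=4, -2*4=-8, -2*-8=16 => row sum = -4
Row 4: 8*-4=-32, -9*-5=45, 3*3=9, -9*2=-18 => row sum = 4
Total = -72 + -129 + -4 + 4 = -201

-201


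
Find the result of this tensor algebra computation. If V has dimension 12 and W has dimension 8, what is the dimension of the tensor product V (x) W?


The dimension of a tensor product is the product of dimensions.
dim(V) = 12, dim(W) = 8
dim(V (x) W) = 12 * 8 = 96

96


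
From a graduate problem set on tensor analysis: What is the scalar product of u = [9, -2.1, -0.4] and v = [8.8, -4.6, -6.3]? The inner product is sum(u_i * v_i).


The inner product u . v = sum of u_i * v_i.
Term-by-term: 9 * 8.8, -2.1 * -4.6, -0.4 * -6.3
Products: 79.2, 9.66, 2.52
Sum = 79.2 + 9.66 + 2.52 = 91.38

91.38


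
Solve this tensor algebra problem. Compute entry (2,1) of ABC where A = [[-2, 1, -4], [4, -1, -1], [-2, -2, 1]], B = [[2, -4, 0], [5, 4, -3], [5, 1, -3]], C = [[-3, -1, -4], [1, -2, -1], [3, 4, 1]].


(ABC)_{21} = sum_m (AB)_{2m} C_{m1}. First compute row 2 of AB.
(AB)_{21} = 4*2 + -1*5 + -1*5 = -2
(AB)_{22} = 4*-4 + -1*4 + -1*1 = -21
(AB)_{23} = 4*0 + -1*-3 + -1*-3 = 6
Now contract with column 1 of C:
(AB)_{21} * C_{11} = -2 * -3 = 6
(AB)_{22} * C_{21} = -21 * 1 = -21
(AB)_{23} * C_{31} = 6 * 3 = 18
(ABC)_{21} = 6 + -21 + 18 = 3

3


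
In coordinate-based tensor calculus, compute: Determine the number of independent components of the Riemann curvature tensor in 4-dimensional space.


The Riemann tensor in d dimensions has d^2(d^2 - 1)/12 independent components.
d = 4, so d^2 = 16
d^2 - 1 = 15
d^2(d^2 - 1) = 16 * 15 = 240
Divide by 12: 240 / 12 = 20

20


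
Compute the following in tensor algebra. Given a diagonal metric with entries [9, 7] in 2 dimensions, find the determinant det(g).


For a diagonal metric, the determinant is the product of diagonal entries.
Diagonal entries: 9, 7
det(g) = 9 * 7 = 63

63


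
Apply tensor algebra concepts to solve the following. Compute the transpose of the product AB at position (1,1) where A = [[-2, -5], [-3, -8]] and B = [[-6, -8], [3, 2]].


(AB)^T_{ij} = (AB)_{ji} = sum_k A_{jk} B_{ki}.
For i=1, j=1 we need (AB)_{11}:
A_{11} * B_{11} = -2 * -6 = 12
A_{12} * B_{21} = -5 * 3 = -15
Sum = 12 + -15 = -3

-3


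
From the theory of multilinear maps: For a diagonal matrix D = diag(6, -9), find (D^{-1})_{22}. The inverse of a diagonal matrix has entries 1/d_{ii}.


For a diagonal matrix, the inverse has entries (D^{-1})_{ii} = 1/d_{ii}.
The diagonal entries are: d_{11} = 6, d_{22} = -9
We need (D^{-1})_{22} = 1/d_{22} = 1/-9 = -1/9

-1/9


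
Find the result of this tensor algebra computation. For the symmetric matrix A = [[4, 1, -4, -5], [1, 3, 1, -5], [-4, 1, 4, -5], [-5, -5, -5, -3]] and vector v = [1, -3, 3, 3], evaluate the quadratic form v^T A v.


First compute Av:
(Av)_1 = 4*1 + 1*-3 + -4*3 + -5*3 = -26
(Av)_2 = 1*1 + 3*-3 + 1*3 + -5*3 = -20
(Av)_3 = -4*1 + 1*-3 + 4*3 + -5*3 = -10
(Av)_4 = -5*1 + -5*-3 + -5*3 + -3*3 = -14
Av = [-26, -20, -10, -14]
Then v^T (Av) = 1*-26 + -3*-20 + 3*-10 + 3*-14
= -26 + 60 + -30 + -42 = -38

-38


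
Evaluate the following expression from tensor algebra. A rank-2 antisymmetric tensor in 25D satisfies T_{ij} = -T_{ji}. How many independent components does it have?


An antisymmetric rank-2 tensor satisfies A_{ij} = -A_{ji}, so diagonal entries are zero.
The independent components are the upper-triangular entries: C(n, 2) = n(n-1)/2.
n = 25
C(25, 2) = 25 * 24 / 2 = 600 / 2 = 300

300


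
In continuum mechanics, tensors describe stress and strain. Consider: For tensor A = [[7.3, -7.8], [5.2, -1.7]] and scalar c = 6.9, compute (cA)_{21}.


Scalar multiplication: (cA)_{ij} = c * A_{ij}.
c = 6.9
A_{21} = 5.2
(cA)_{21} = 6.9 * 5.2 = 35.88

35.88


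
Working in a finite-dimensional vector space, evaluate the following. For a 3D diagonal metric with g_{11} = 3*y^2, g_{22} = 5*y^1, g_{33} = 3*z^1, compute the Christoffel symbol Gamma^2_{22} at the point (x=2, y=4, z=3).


For a diagonal metric, Gamma^k_{ij} = (1/2) g^{kk} (dg_{ik}/dx_j + dg_{jk}/dx_i - dg_{ij}/dx_k).
The metric is diagonal, so g_{ab} = 0 for a != b.
At the given point: g_{11} = 48, g_{22} = 20, g_{33} = 9
g^{22} = 1/20
dg_{22}/dx_2 = dg_{22}/dx_2 = 5
dg_{22}/dx_2 = dg_{22}/dx_2 = 5
dg_{22}/dx_2 = dg_{22}/dx_2 = 5
Numerator = 5 + 5 - 5 = 5
Gamma^2_{22} = 5 / (2 * 20) = 1/8

1/8


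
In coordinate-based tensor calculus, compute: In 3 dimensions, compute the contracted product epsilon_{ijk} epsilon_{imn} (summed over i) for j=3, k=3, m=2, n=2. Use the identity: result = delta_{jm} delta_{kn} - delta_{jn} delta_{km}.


Using the identity: epsilon_{ijk} epsilon_{imn} = delta_{jm} delta_{kn} - delta_{jn} delta_{km}.
delta_{32} = 0
delta_{32} = 0
delta_{32} = 0
delta_{32} = 0
Result = 0 * 0 - 0 * 0 = 0 - 0 = 0

0


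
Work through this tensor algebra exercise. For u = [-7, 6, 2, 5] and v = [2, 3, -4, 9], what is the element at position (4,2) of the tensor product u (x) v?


The outer product entry T_{ij} = u_i * v_j.
We need i=4, j=2.
u_4 = 5, v_2 = 3
T_{4,2} = 5 * 3 = 15

15


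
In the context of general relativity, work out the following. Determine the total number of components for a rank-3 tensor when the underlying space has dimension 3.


The number of components of a rank-r tensor in d dimensions is d^r.
Here d = 3 and r = 3.
3^3 = 27

27


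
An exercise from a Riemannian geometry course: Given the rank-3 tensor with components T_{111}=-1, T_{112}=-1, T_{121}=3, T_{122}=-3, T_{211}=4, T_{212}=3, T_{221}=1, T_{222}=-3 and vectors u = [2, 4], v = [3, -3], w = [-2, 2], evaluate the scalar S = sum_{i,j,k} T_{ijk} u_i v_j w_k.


S = sum over i,j,k of T_{ijk} u_i v_j w_k. Expanding all 8 terms:
T_{111}*u_1*v_1*w_1 = -1*2*3*-2 = 12  (running total: 12)
T_{112}*u_1*v_1*w_2 = -1*2*3*2 = -12  (running total: 0)
T_{121}*u_1*v_2*w_1 = 3*2*-3*-2 = 36  (running total: 36)
T_{122}*u_1*v_2*w_2 = -3*2*-3*2 = 36  (running total: 72)
T_{211}*u_2*v_1*w_1 = 4*4*3*-2 = -96  (running total: -24)
T_{212}*u_2*v_1*w_2 = 3*4*3*2 = 72  (running total: 48)
T_{221}*u_2*v_2*w_1 = 1*4*-3*-2 = 24  (running total: 72)
T_{222}*u_2*v_2*w_2 = -3*4*-3*2 = 72  (running total: 144)
S = 144

144


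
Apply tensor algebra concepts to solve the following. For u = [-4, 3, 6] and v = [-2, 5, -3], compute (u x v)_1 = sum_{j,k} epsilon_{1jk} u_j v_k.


(u x v)_1 = sum_{j,k} epsilon_{1jk} u_j v_k. Only permutations of (1,2,3) contribute; the two non-zero terms are:
eps_{123} u_2 v_3 = 1 * 3 * -3 = -9
eps_{132} u_3 v_2 = -1 * 6 * 5 = -30
(u x v)_1 = -39

-39


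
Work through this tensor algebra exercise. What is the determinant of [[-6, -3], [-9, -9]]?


For a 2x2 matrix [[a, b], [c, d]], det = a*d - b*c.
a = -6, b = -3, c = -9, d = -9
a*d = -6 * -9 = 54
b*c = -3 * -9 = 27
det = 54 - 27 = 27

27


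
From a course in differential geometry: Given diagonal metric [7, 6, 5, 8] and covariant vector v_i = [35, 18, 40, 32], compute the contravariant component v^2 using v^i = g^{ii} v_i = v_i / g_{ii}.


To raise an index with a diagonal metric: v^i = v_i / g_{ii}.
For index 2: v_2 = 18, g_{22} = 6
v^2 = 18 / 6 = 3

3


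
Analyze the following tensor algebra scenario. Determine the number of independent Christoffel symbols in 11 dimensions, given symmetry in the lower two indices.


Christoffel symbols Gamma^k_{ij} are symmetric in i,j, so there are d * d(d+1)/2 independent symbols.
d = 11
d(d+1)/2 = 11 * 12 / 2 = 66
Total = 11 * 66 = 726

726


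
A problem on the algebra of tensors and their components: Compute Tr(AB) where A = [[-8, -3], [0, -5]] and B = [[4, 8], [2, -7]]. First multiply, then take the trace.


Tr(AB) = sum_i (AB)_{ii} where (AB)_{ii} = sum_k A_{ik} B_{ki}.
(AB)_{11} = -8*4 + -3*2 = -38
(AB)_{22} = 0*8 + -5*-7 = 35
Tr(AB) = -38 + 35 = -3

-3


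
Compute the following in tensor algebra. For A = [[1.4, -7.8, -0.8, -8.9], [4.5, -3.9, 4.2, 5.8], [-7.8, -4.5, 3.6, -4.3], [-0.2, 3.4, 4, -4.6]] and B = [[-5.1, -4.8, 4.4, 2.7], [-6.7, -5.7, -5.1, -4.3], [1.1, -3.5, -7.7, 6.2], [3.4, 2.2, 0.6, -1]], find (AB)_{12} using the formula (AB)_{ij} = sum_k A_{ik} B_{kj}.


(AB)_{ij} = sum_k A_{ik} B_{kj}.
For i=1, j=2:
A_{11} * B_{12} = 1.4 * -4.8 = -6.72
A_{12} * B_{22} = -7.8 * -5.7 = 44.46
A_{13} * B_{32} = -0.8 * -3.5 = 2.8
A_{14} * B_{42} = -8.9 * 2.2 = -19.58
Sum = -6.72 + 44.46 + 2.8 + -19.58 = 20.96

20.96


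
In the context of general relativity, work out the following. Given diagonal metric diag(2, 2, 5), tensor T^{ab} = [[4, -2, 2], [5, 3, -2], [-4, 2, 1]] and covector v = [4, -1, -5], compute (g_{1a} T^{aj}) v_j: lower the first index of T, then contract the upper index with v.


Step 1: lower the first index. For a diagonal metric, g_{ia} T^{aj} = g_{ii} T^{ij} (no sum on i).
g_{11} = 2
S_1{}^1 = 2 * T^{11} = 2 * 4 = 8
S_1{}^2 = 2 * T^{12} = 2 * -2 = -4
S_1{}^3 = 2 * T^{13} = 2 * 2 = 4
Step 2: contract S_1{}^j with v_j.
S_1{}^1 * v_1 = 8 * 4 = 32
S_1{}^2 * v_2 = -4 * -1 = 4
S_1{}^3 * v_3 = 4 * -5 = -20
Result = 32 + 4 + -20 = 16

16


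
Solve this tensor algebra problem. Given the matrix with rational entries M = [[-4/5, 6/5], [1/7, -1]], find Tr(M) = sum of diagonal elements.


The trace is the sum of diagonal entries.
Diagonal: M[1,1] = -4/5, M[2,2] = -1
Tr(M) = -4/5 + -1
Computing step by step:
After adding M[1,1]: -4/5
After adding M[2,2]: -9/5
Tr(M) = -9/5

-9/5


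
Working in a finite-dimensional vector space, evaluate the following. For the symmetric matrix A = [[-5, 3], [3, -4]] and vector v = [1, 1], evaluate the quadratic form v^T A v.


First compute Av:
(Av)_1 = -5*1 + 3*1 = -2
(Av)_2 = 3*1 + -4*1 = -1
Av = [-2, -1]
Then v^T (Av) = 1*-2 + 1*-1
= -2 + -1 = -3

-3


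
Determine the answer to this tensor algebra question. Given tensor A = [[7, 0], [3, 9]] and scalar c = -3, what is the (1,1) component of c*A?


Scalar multiplication: (cA)_{ij} = c * A_{ij}.
c = -3
A_{11} = 7
(cA)_{11} = -3 * 7 = -21

-21


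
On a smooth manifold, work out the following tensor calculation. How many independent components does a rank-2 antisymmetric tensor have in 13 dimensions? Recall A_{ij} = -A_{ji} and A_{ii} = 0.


An antisymmetric rank-2 tensor satisfies A_{ij} = -A_{ji}, so diagonal entries are zero.
The independent components are the upper-triangular entries: C(n, 2) = n(n-1)/2.
n = 13
C(13, 2) = 13 * 12 / 2 = 156 / 2 = 78

78


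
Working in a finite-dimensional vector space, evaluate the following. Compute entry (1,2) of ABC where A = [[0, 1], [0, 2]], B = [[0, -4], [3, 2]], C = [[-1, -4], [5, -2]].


(ABC)_{12} = sum_m (AB)_{1m} C_{m2}. First compute row 1 of AB.
(AB)_{11} = 0*0 + 1*3 = 3
(AB)_{12} = 0*-4 + 1*2 = 2
Now contract with column 2 of C:
(AB)_{11} * C_{12} = 3 * -4 = -12
(AB)_{12} * C_{22} = 2 * -2 = -4
(ABC)_{12} = -12 + -4 = -16

-16


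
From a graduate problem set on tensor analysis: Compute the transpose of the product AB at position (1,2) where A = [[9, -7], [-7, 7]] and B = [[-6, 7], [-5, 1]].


(AB)^T_{ij} = (AB)_{ji} = sum_k A_{jk} B_{ki}.
For i=1, j=2 we need (AB)_{21}:
A_{21} * B_{11} = -7 * -6 = 42
A_{22} * B_{21} = 7 * -5 = -35
Sum = 42 + -35 = 7

7


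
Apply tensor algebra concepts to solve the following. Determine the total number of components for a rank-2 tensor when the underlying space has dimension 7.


The number of components of a rank-r tensor in d dimensions is d^r.
Here d = 7 and r = 2.
7^2 = 49

49


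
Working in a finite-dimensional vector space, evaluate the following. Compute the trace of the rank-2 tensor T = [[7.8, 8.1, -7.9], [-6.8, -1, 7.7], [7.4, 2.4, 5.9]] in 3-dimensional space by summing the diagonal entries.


The contraction (trace) of a rank-2 tensor is the sum of its diagonal elements.
Diagonal entries: A[1,1] = 7.8, A[2,2] = -1, A[3,3] = 5.9
Tr(A) = 7.8 + -1 + 5.9 = 12.7

12.7


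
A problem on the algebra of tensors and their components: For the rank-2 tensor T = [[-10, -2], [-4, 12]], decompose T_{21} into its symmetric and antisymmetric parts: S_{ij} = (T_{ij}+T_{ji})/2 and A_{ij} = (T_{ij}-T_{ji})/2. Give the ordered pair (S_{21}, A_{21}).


T_{21} = -4
T_{12} = -2
S_{21} = (-4 + -2)/2 = -6/2 = -3
A_{21} = (-4 - -2)/2 = -2/2 = -1
Check: S + A = -3 + -1 = -4 = T_{21}.

(-3, -1)


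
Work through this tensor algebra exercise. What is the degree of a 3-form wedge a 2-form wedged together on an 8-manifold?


The degree of a wedge product is the sum of the degrees of the individual forms.
Degrees: 3, 2
Total degree = 3 + 2 = 5

5


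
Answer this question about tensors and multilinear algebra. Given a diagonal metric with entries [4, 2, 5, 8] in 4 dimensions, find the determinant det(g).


For a diagonal metric, the determinant is the product of diagonal entries.
Diagonal entries: 4, 2, 5, 8
det(g) = 4 * 2 * 5 * 8 = 320

320


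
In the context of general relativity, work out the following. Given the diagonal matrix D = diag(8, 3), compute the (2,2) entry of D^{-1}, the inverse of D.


For a diagonal matrix, the inverse has entries (D^{-1})_{ii} = 1/d_{ii}.
The diagonal entries are: d_{11} = 8, d_{22} = 3
We need (D^{-1})_{22} = 1/d_{22} = 1/3 = 1/3

1/3


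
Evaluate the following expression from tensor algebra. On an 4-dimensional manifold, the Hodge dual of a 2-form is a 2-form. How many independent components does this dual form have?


The Hodge dual of a p-form on an n-dimensional manifold is an (n-p)-form.
n = 4, p = 2, so dual degree = 4 - 2 = 2
The number of components is C(n, n-p) = C(4, 2) = 6

6


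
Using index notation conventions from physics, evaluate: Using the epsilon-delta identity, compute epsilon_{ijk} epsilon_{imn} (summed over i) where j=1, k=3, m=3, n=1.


Using the identity: epsilon_{ijk} epsilon_{imn} = delta_{jm} delta_{kn} - delta_{jn} delta_{km}.
delta_{13} = 0
delta_{31} = 0
delta_{11} = 1
delta_{33} = 1
Result = 0 * 0 - 1 * 1 = 0 - 1 = -1

-1


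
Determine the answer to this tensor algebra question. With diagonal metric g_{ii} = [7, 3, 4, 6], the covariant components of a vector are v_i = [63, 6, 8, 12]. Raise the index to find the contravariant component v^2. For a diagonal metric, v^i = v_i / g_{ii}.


To raise an index with a diagonal metric: v^i = v_i / g_{ii}.
For index 2: v_2 = 6, g_{22} = 3
v^2 = 6 / 3 = 2

2


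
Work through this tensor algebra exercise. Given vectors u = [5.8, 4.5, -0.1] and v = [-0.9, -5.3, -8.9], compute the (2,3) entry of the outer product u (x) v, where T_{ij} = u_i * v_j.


The outer product entry T_{ij} = u_i * v_j.
We need i=2, j=3.
u_2 = 4.5, v_3 = -8.9
T_{2,3} = 4.5 * -8.9 = -40.05

-40.05
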